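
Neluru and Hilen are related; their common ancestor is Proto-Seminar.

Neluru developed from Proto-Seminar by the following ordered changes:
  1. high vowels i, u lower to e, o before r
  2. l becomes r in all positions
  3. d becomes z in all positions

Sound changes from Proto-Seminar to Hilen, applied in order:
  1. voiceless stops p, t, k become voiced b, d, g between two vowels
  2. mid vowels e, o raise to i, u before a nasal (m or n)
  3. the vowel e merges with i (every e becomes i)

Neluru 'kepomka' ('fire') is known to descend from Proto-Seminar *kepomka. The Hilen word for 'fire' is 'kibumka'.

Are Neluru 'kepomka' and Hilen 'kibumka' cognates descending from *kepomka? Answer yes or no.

Derive the expected Hilen reflex of *kepomka:
Hilen: start from *kepomka.
  rule 1 (intervocalic voicing): kepomka → kebomka
  rule 2 (pre-nasal raising): kebomka → kebumka
  rule 3 (vowel merger): kebumka → kibumka
  ⇒ Hilen kibumka
Hilen 'kibumka' matches the regular reflex exactly, so the pair is cognate.

yes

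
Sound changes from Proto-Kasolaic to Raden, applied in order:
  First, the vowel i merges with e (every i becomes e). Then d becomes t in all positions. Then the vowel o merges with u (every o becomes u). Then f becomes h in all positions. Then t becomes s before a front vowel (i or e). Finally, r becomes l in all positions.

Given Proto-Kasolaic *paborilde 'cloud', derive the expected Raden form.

pabulelse

Raden: *paborilde
  paborilde → paborelde   [vowel merger]
  paborelde → paborelte   [unconditioned shift]
  paborelte → paburelte   [vowel merger]
  paburelte (rule 4 does not apply)
  paburelte → paburelse   [palatalisation]
  paburelse → pabulelse   [unconditioned shift]
  giving Raden pabulelse.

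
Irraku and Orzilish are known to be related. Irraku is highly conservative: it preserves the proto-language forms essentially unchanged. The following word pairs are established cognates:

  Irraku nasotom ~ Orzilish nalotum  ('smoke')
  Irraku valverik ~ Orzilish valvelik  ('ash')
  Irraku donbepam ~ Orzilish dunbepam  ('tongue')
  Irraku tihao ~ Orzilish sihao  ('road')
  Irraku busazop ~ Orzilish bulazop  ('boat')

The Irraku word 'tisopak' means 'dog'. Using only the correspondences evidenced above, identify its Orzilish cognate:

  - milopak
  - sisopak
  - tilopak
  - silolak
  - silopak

silopak

tihao ~ sihao — Irraku t corresponds to Orzilish s word-initially before a front vowel.
nasotom ~ nalotum — Irraku s corresponds to Orzilish l between vowels (before a back vowel).
Applying these to Irraku 'tisopak':
  tisopak → sisopak   (t→s word-initially before a front vowel)
  sisopak → silopak   (s→l between vowels (before a back vowel))
So the Orzilish cognate is 'silopak'.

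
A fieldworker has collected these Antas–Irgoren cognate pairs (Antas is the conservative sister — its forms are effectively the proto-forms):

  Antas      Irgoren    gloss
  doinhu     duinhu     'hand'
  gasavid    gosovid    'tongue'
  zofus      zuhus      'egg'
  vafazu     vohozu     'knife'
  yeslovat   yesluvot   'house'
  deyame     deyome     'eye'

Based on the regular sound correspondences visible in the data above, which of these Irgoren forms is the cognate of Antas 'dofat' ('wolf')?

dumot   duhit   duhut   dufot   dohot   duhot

zofus ~ zuhus — Antas o corresponds to Irgoren u after a consonant, before a labial obstruent.
vafazu ~ vohozu — Antas f corresponds to Irgoren h between vowels (before a back vowel).
gasavid ~ gosovid, vafazu ~ vohozu — Antas a corresponds to Irgoren o after a consonant, before a consonant other than r, m, n, p, b, f, v.
Applying these to Antas 'dofat':
  dofat → dufat   (o→u after a consonant, before a labial obstruent)
  dufat → duhat   (f→h between vowels (before a back vowel))
  duhat → duhot   (a→o after a consonant, before a consonant other than r, m, n, p, b, f, v)
So the Irgoren cognate is 'duhot'.

duhot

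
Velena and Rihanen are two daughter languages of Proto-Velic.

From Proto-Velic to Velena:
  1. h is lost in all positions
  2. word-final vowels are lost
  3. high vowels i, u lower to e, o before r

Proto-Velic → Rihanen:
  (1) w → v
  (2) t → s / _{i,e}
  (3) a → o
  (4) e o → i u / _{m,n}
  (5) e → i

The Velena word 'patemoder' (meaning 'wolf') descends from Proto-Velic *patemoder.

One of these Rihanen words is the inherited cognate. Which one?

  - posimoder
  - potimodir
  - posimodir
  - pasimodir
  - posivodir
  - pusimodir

posimodir

Rihanen: start from *patemoder.
  rule 1: no change — patemoder
  rule 2 (palatalisation): patemoder → pasemoder
  rule 3 (vowel merger): pasemoder → posemoder
  rule 4 (pre-nasal raising): posemoder → posimoder
  rule 5 (vowel merger): posimoder → posimodir
  ⇒ Rihanen posimodir
The other candidates each miss or misapply at least one Rihanen change.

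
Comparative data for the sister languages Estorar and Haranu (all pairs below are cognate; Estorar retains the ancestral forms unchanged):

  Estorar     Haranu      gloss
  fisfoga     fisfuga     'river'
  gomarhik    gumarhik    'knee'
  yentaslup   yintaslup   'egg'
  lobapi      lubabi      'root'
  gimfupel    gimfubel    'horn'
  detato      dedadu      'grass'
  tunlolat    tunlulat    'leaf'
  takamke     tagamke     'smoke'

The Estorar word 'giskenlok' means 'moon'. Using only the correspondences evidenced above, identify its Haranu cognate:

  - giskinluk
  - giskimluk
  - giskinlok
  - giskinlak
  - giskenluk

yentaslup ~ yintaslup — Estorar e corresponds to Haranu i after a consonant, before a nasal.
fisfoga ~ fisfuga, tunlolat ~ tunlulat — Estorar o corresponds to Haranu u after a consonant, before a consonant other than r, m, n, p, b, f, v.
Applying these to Estorar 'giskenlok':
  giskenlok → giskinlok   (e→i after a consonant, before a nasal)
  giskinlok → giskinluk   (o→u after a consonant, before a consonant other than r, m, n, p, b, f, v)
So the Haranu cognate is 'giskinluk'.

giskinluk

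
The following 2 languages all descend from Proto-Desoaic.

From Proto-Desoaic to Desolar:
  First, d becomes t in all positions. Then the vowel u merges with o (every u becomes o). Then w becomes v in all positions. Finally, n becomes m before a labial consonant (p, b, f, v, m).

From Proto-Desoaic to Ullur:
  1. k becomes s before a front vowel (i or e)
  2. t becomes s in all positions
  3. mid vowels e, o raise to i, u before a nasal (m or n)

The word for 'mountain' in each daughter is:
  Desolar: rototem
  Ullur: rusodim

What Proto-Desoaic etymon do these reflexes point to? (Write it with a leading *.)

*rutodem

Position 5: Desolar has t, Ullur has d. Ullur preserves d here (none of its changes turn any other segment into d), so the proto-segment is *d.
Position 2: Desolar has o, Ullur has u. Taking the neighbouring segments as reconstructed: Desolar o could go back to *o or *u; Ullur u can only go back to *u — the one source consistent with every daughter is *u.
Position 3: Desolar has t, Ullur has s. Taking the neighbouring segments as reconstructed: Desolar t could go back to *t or *d; Ullur s could go back to *t or *s — the one source consistent with every daughter is *t.
Continuing position by position gives *rutodem; check it forward:
Desolar: *rutodem > rutotem > rototem  (by unconditioned shift, vowel merger)
Ullur: *rutodem > rusodem > rusodim  (by unconditioned shift, pre-nasal raising)
*rutodem is the unique common source.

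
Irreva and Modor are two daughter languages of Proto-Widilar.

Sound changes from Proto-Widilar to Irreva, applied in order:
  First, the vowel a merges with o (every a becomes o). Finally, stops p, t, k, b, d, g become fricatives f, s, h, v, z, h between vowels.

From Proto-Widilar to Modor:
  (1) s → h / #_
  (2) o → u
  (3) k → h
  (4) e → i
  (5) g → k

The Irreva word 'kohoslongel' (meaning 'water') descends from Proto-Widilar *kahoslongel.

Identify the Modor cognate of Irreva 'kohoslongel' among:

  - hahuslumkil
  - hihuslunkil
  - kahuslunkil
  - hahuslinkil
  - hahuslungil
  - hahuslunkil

Modor: *kahoslongel
  kahoslongel (rule 1 does not apply)
  kahoslongel → kahuslungel   [vowel merger]
  kahuslungel → hahuslungel   [unconditioned shift]
  hahuslungel → hahuslungil   [vowel merger]
  hahuslungil → hahuslunkil   [unconditioned shift]
  giving Modor hahuslunkil.

hahuslunkil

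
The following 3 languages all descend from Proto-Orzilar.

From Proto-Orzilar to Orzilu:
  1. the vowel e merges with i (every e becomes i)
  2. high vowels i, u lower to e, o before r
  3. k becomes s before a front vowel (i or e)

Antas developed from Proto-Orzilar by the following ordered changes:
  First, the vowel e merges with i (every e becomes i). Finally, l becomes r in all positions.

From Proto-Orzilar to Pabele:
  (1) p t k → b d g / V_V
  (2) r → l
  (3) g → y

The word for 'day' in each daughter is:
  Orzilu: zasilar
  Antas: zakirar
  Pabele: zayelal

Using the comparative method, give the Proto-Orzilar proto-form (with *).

Position 4: Orzilu has i, Antas has i, Pabele has e. Pabele preserves e here (none of its changes turn any other segment into e), so the proto-segment is *e.
Position 7: Orzilu has r, Antas has r, Pabele has l. Orzilu preserves r here (none of its changes turn any other segment into r), so the proto-segment is *r.
Position 5: Orzilu has l, Antas has r, Pabele has l. Orzilu preserves l here (none of its changes turn any other segment into l), so the proto-segment is *l.
This points to *zakelar. Verify forward in each daughter:
Orzilu: *zakelar > zakilar > zasilar  (by vowel merger, palatalisation)
Antas: start from *zakelar.
  rule 1 (vowel merger): zakelar → zakilar
  rule 2 (unconditioned shift): zakilar → zakirar
  ⇒ Antas zakirar
Pabele: *zakelar
  zakelar → zagelar   [intervocalic voicing]
  zagelar → zagelal   [unconditioned shift]
  zagelal → zayelal   [unconditioned shift]
  giving Pabele zayelal.
*zakelar is the unique common source.

*zakelar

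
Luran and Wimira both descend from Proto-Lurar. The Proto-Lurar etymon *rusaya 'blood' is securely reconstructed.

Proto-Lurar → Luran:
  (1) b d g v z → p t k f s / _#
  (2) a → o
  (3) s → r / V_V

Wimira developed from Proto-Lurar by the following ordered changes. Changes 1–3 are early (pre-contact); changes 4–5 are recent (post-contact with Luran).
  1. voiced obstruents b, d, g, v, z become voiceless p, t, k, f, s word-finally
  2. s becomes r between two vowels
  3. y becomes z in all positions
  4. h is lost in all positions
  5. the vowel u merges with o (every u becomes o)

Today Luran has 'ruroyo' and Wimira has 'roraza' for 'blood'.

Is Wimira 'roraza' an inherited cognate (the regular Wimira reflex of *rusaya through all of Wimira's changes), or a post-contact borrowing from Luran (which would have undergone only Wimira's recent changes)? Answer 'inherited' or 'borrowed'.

inherited

If inherited, *rusaya would pass through all of Wimira's changes:
Wimira: start from *rusaya.
  rule 1: no change — rusaya
  rule 2 (rhotacism): rusaya → ruraya
  rule 3 (unconditioned shift): ruraya → ruraza
  rule 4: no change — ruraza
  rule 5 (vowel merger): ruraza → roraza
  ⇒ Wimira roraza
If borrowed from Luran 'ruroyo' after the early changes, it would undergo only the recent ones:
  rule 4 (h-loss): no change (ruroyo)
  rule 5 (vowel merger): ruroyo → roroyo
  ⇒ as a loan: roroyo
Wimira 'roraza' matches the inherited outcome exactly, so it is an inherited cognate, not a loan.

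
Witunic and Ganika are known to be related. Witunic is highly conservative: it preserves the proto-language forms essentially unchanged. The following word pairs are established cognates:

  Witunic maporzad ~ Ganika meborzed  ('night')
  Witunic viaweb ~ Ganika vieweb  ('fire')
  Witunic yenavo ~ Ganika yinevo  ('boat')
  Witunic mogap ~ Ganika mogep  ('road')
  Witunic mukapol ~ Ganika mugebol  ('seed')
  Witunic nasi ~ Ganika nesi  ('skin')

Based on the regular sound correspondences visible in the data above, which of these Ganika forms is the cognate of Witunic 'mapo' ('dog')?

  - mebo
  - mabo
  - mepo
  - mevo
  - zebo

maporzad ~ meborzed, mogap ~ mogep — Witunic a corresponds to Ganika e after a consonant, before a labial obstruent.
maporzad ~ meborzed, mukapol ~ mugebol — Witunic p corresponds to Ganika b between vowels (before a back vowel).
Applying these to Witunic 'mapo':
  mapo → mepo   (a→e after a consonant, before a labial obstruent)
  mepo → mebo   (p→b between vowels (before a back vowel))
So the Ganika cognate is 'mebo'.

mebo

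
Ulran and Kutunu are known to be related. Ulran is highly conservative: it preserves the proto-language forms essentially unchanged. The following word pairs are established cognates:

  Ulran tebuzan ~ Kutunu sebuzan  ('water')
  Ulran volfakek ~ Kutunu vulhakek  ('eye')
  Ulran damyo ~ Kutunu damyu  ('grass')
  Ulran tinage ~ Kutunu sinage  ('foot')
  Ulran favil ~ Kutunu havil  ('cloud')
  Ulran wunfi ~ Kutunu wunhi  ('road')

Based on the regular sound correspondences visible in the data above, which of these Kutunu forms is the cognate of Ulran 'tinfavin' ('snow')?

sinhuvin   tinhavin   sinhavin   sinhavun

sinhavin

tinage ~ sinage — Ulran t corresponds to Kutunu s word-initially before a front vowel.
volfakek ~ vulhakek — Ulran f corresponds to Kutunu h after a consonant, before a back vowel.
Applying these to Ulran 'tinfavin':
  tinfavin → sinfavin   (t→s word-initially before a front vowel)
  sinfavin → sinhavin   (f→h after a consonant, before a back vowel)
So the Kutunu cognate is 'sinhavin'.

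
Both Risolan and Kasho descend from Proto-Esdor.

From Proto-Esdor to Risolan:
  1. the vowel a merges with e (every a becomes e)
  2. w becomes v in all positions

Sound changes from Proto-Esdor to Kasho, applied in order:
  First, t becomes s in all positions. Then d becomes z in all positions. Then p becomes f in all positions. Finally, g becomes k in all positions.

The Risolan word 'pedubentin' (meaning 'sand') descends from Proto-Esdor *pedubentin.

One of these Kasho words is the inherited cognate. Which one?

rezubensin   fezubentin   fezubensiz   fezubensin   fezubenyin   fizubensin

fezubensin

Kasho: start from *pedubentin.
  rule 1 (unconditioned shift): pedubentin → pedubensin
  rule 2 (unconditioned shift): pedubensin → pezubensin
  rule 3 (unconditioned shift): pezubensin → fezubensin
  rule 4: no change — fezubensin
  ⇒ Kasho fezubensin
Among the options, 'fezubensin' alone shows every Kasho change applied in order.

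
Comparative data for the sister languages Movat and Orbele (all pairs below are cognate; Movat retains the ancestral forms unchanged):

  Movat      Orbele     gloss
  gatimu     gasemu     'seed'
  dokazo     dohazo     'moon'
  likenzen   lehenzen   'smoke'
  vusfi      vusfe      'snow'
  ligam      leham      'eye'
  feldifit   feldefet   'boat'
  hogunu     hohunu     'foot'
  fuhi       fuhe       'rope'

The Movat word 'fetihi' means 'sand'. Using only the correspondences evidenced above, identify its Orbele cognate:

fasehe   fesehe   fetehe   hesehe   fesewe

fesehe

gatimu ~ gasemu — Movat t corresponds to Orbele s between vowels (before a front vowel).
likenzen ~ lehenzen, ligam ~ leham — Movat i corresponds to Orbele e after a consonant, before a consonant other than r, m, n, p, b, f, v.
vusfi ~ vusfe, fuhi ~ fuhe — Movat i corresponds to Orbele e word-finally.
Applying these to Movat 'fetihi':
  fetihi → fesihi   (t→s between vowels (before a front vowel))
  fesihi → fesehi   (i→e after a consonant, before a consonant other than r, m, n, p, b, f, v)
  fesehi → fesehe   (i→e word-finally)
So the Orbele cognate is 'fesehe'.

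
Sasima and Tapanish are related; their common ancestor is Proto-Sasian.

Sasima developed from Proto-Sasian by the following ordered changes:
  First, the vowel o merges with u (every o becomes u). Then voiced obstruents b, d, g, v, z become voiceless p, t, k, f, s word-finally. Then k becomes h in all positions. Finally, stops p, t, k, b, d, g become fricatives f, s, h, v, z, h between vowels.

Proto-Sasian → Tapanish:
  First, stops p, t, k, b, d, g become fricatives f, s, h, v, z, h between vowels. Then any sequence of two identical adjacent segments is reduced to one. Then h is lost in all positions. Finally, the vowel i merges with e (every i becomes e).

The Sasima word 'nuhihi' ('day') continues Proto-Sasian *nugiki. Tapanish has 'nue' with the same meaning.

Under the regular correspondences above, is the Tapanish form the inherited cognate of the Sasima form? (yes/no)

Derive the expected Tapanish reflex of *nugiki:
Tapanish: start from *nugiki.
  rule 1 (intervocalic lenition): nugiki → nuhihi
  rule 2: no change — nuhihi
  rule 3 (h-loss): nuhihi → nuii
  rule 4 (vowel merger): nuii → nuee
  ⇒ Tapanish nuee
The regular Tapanish reflex would be 'nuee', but the attested form is 'nue'. The correspondence is irregular, so they are not cognates (the Tapanish form has a different source).

no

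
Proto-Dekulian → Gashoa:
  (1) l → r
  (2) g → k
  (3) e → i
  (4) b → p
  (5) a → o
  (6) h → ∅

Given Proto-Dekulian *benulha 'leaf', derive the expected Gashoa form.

pinuro

Gashoa: *benulha > benurha > binurha > pinurha > pinurho > pinuro  (by unconditioned shift, vowel merger, unconditioned shift, vowel merger, h-loss)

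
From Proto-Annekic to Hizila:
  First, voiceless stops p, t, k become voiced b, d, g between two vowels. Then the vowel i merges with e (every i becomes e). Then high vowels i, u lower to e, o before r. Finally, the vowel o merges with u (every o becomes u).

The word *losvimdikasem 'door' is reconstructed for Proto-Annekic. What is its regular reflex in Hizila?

lusvemdegasem

Hizila: start from *losvimdikasem.
  rule 1 (intervocalic voicing): losvimdikasem → losvimdigasem
  rule 2 (vowel merger): losvimdigasem → losvemdegasem
  rule 3: no change — losvemdegasem
  rule 4 (vowel merger): losvemdegasem → lusvemdegasem
  ⇒ Hizila lusvemdegasem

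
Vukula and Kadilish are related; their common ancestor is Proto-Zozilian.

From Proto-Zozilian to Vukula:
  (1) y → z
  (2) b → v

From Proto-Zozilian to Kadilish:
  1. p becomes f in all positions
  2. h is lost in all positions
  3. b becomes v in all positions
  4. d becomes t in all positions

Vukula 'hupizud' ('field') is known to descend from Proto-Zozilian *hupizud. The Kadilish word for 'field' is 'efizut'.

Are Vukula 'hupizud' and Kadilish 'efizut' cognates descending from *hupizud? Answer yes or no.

no

Derive the expected Kadilish reflex of *hupizud:
Kadilish: *hupizud > hufizud > ufizud > ufizut  (by unconditioned shift, h-loss, unconditioned shift)
The regular Kadilish reflex would be 'ufizut', but the attested form is 'efizut'. The correspondence is irregular, so they are not cognates (the Kadilish form has a different source).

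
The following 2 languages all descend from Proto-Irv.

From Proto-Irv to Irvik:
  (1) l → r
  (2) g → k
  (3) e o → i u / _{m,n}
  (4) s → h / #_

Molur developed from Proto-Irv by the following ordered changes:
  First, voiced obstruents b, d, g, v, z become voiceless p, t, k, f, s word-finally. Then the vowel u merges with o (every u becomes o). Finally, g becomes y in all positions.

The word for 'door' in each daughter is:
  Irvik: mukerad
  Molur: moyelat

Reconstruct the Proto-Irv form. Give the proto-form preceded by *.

Position 5: Irvik has r, Molur has l. Molur preserves l here (none of its changes turn any other segment into l), so the proto-segment is *l.
Position 2: Irvik has u, Molur has o. Taking the neighbouring segments as reconstructed: Irvik u can only go back to *u; Molur o could go back to *o or *u — the one source consistent with every daughter is *u.
This points to *mugelad. Verify forward in each daughter:
Irvik: start from *mugelad.
  rule 1 (unconditioned shift): mugelad → mugerad
  rule 2 (unconditioned shift): mugerad → mukerad
  rule 3: no change — mukerad
  rule 4: no change — mukerad
  ⇒ Irvik mukerad
Molur: *mugelad > mugelat > mogelat > moyelat  (by final devoicing, vowel merger, unconditioned shift)
*mugelad is the unique common source.

*mugelad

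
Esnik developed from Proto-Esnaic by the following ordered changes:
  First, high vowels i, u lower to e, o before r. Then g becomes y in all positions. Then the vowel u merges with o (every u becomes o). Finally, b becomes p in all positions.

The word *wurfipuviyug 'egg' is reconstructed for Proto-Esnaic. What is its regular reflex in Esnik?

worfipoviyoy

Esnik: *wurfipuviyug
  wurfipuviyug → worfipuviyug   [pre-rhotic lowering]
  worfipuviyug → worfipuviyuy   [unconditioned shift]
  worfipuviyuy → worfipoviyoy   [vowel merger]
  worfipoviyoy (rule 4 does not apply)
  giving Esnik worfipoviyoy.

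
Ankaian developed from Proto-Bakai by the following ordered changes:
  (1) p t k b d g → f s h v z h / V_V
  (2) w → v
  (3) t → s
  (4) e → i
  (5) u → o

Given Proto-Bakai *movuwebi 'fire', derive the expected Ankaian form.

movovivi

Ankaian: *movuwebi > movuwevi > movuvevi > movuvivi > movovivi  (by intervocalic lenition, unconditioned shift, vowel merger, vowel merger)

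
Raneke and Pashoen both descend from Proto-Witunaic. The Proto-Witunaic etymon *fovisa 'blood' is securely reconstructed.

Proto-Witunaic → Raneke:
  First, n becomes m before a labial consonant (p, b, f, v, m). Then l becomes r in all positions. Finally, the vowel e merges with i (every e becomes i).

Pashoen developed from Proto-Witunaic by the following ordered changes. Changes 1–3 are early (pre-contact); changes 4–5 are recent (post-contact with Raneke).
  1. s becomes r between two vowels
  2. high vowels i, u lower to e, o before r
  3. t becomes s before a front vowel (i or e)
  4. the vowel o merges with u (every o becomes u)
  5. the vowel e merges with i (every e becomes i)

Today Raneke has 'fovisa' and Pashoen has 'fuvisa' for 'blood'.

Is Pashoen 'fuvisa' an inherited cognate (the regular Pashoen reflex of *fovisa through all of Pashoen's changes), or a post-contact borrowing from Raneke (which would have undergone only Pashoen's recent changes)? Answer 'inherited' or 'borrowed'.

If inherited, *fovisa would pass through all of Pashoen's changes:
Pashoen: *fovisa > fovira > fovera > fuvera > fuvira  (by rhotacism, pre-rhotic lowering, vowel merger, vowel merger)
If borrowed from Raneke 'fovisa' after the early changes, it would undergo only the recent ones:
  rule 4 (vowel merger): fovisa → fuvisa
  rule 5 (vowel merger): no change (fuvisa)
  ⇒ as a loan: fuvisa
Pashoen 'fuvisa' matches the loan outcome 'fuvisa', not the inherited 'fuvira' — it skipped the early Pashoen changes, so it was borrowed from Raneke.

borrowed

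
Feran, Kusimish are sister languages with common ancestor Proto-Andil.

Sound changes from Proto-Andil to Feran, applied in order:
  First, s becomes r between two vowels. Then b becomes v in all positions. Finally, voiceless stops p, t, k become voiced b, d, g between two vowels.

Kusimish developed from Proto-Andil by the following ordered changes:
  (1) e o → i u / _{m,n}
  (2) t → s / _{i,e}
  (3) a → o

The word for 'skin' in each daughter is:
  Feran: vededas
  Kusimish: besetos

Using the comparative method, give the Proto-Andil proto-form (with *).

*betetas

Position 1: Feran has v, Kusimish has b. Kusimish preserves b here (none of its changes turn any other segment into b), so the proto-segment is *b.
Position 3: Feran has d, Kusimish has s. Taking the neighbouring segments as reconstructed: Feran d could go back to *t or *d; Kusimish s could go back to *t or *s — the one source consistent with every daughter is *t.
Verify the candidate proto-form against each daughter:
Feran: start from *betetas.
  rule 1: no change — betetas
  rule 2 (unconditioned shift): betetas → vetetas
  rule 3 (intervocalic voicing): vetetas → vededas
  ⇒ Feran vededas
Kusimish: start from *betetas.
  rule 1: no change — betetas
  rule 2 (palatalisation): betetas → besetas
  rule 3 (vowel merger): besetas → besetos
  ⇒ Kusimish besetos
*betetas is the unique common source.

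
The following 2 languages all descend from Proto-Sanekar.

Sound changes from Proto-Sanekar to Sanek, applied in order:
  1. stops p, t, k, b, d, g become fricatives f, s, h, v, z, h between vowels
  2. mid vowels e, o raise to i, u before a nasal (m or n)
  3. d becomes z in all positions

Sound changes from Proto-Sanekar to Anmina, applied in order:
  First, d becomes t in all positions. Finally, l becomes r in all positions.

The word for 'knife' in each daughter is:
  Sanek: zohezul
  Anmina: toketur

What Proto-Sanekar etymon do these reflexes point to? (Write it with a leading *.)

*dokedul

Position 5: Sanek has z, Anmina has t. Taking the neighbouring segments as reconstructed: Sanek z could go back to *d or *z; Anmina t could go back to *t or *d — the one source consistent with every daughter is *d.
Position 1: Sanek has z, Anmina has t. Taking the neighbouring segments as reconstructed: Sanek z could go back to *d or *z; Anmina t could go back to *t or *d — the one source consistent with every daughter is *d.
Position 3: Sanek has h, Anmina has k. Anmina preserves k here (none of its changes turn any other segment into k), so the proto-segment is *k.
This points to *dokedul. Verify forward in each daughter:
Sanek: start from *dokedul.
  rule 1 (intervocalic lenition): dokedul → dohezul
  rule 2: no change — dohezul
  rule 3 (unconditioned shift): dohezul → zohezul
  ⇒ Sanek zohezul
Anmina: *dokedul
  dokedul → toketul   [unconditioned shift]
  toketul → toketur   [unconditioned shift]
  giving Anmina toketur.
No other proto-form is consistent with every reflex, so the reconstruction is *dokedul.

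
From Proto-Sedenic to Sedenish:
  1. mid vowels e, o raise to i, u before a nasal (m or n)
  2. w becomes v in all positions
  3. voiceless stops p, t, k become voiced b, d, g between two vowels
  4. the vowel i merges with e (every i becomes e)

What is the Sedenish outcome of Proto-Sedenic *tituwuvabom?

Sedenish: *tituwuvabom
  tituwuvabom → tituwuvabum   [pre-nasal raising]
  tituwuvabum → tituvuvabum   [unconditioned shift]
  tituvuvabum → tiduvuvabum   [intervocalic voicing]
  tiduvuvabum → teduvuvabum   [vowel merger]
  giving Sedenish teduvuvabum.

teduvuvabum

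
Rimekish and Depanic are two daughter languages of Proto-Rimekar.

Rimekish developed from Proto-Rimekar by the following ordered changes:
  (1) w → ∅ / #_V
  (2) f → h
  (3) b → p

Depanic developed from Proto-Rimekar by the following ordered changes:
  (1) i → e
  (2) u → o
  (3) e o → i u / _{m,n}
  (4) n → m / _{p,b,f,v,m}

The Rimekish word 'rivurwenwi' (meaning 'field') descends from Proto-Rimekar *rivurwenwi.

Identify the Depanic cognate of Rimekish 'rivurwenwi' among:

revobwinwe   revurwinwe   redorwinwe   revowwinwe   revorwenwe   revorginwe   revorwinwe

Depanic: *rivurwenwi > revurwenwe > revorwenwe > revorwinwe  (by vowel merger, vowel merger, pre-nasal raising)
Only 'revorwinwe' matches the regular Depanic development of *rivurwenwi.

revorwinwe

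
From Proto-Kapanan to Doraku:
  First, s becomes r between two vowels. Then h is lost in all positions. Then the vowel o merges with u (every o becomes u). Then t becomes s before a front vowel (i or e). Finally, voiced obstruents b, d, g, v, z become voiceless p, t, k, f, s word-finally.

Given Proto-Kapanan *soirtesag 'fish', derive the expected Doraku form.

suirserak

Doraku: *soirtesag
  soirtesag → soirterag   [rhotacism]
  soirterag (rule 2 does not apply)
  soirterag → suirterag   [vowel merger]
  suirterag → suirserag   [palatalisation]
  suirserag → suirserak   [final devoicing]
  giving Doraku suirserak.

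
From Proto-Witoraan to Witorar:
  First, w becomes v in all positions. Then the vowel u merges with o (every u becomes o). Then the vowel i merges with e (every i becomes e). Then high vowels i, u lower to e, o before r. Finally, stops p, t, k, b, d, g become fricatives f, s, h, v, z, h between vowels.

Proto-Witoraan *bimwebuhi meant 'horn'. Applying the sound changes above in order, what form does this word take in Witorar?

bemvevohe

Witorar: *bimwebuhi
  bimwebuhi → bimvebuhi   [unconditioned shift]
  bimvebuhi → bimvebohi   [vowel merger]
  bimvebohi → bemvebohe   [vowel merger]
  bemvebohe (rule 4 does not apply)
  bemvebohe → bemvevohe   [intervocalic lenition]
  giving Witorar bemvevohe.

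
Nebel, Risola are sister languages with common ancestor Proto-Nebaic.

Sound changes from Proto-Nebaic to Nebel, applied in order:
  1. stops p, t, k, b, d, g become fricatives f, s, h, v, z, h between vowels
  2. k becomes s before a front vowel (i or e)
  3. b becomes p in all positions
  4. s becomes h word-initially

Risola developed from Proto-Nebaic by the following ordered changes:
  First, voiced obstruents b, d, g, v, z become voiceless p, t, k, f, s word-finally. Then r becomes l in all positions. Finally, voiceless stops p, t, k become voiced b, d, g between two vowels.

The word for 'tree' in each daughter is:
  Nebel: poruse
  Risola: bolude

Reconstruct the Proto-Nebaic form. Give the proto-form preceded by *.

Position 5: Nebel has s, Risola has d. Taking the neighbouring segments as reconstructed: Nebel s could go back to *t or *s; Risola d could go back to *t or *d — the one source consistent with every daughter is *t.
Position 3: Nebel has r, Risola has l. Nebel preserves r here (none of its changes turn any other segment into r), so the proto-segment is *r.
Verify the candidate proto-form against each daughter:
Nebel: start from *borute.
  rule 1 (intervocalic lenition): borute → boruse
  rule 2: no change — boruse
  rule 3 (unconditioned shift): boruse → poruse
  rule 4: no change — poruse
  ⇒ Nebel poruse
Risola: start from *borute.
  rule 1: no change — borute
  rule 2 (unconditioned shift): borute → bolute
  rule 3 (intervocalic voicing): bolute → bolude
  ⇒ Risola bolude
No other proto-form is consistent with every reflex, so the reconstruction is *borute.

*borute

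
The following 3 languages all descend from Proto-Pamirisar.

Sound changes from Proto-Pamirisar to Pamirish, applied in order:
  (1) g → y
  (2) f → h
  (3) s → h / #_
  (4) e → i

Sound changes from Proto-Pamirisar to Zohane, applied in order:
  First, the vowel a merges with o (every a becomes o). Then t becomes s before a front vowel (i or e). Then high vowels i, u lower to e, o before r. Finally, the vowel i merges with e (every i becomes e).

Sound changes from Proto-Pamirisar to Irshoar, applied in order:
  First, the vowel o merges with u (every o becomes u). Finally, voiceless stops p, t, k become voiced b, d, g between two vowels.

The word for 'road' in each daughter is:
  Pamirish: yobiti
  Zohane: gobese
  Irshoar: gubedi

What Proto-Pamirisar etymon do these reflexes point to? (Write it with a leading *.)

*gobeti

Position 2: Pamirish has o, Zohane has o, Irshoar has u. Pamirish preserves o here (none of its changes turn any other segment into o), so the proto-segment is *o.
Position 6: Pamirish has i, Zohane has e, Irshoar has i. Irshoar preserves i here (none of its changes turn any other segment into i), so the proto-segment is *i.
Position 1: Pamirish has y, Zohane has g, Irshoar has g. Zohane preserves g here (none of its changes turn any other segment into g), so the proto-segment is *g.
This points to *gobeti. Verify forward in each daughter:
Pamirish: *gobeti
  gobeti → yobeti   [unconditioned shift]
  yobeti (rule 2 does not apply)
  yobeti (rule 3 does not apply)
  yobeti → yobiti   [vowel merger]
  giving Pamirish yobiti.
Zohane: *gobeti > gobesi > gobese  (by palatalisation, vowel merger)
Irshoar: *gobeti
  gobeti → gubeti   [vowel merger]
  gubeti → gubedi   [intervocalic voicing]
  giving Irshoar gubedi.
*gobeti is the unique common source.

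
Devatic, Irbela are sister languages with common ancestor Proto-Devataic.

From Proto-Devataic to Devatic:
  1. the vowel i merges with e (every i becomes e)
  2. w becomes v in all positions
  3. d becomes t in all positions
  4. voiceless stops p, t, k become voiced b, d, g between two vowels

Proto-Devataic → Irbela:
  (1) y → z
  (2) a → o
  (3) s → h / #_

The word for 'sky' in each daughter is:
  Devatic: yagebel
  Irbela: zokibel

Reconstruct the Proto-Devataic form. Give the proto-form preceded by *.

Position 4: Devatic has e, Irbela has i. Irbela preserves i here (none of its changes turn any other segment into i), so the proto-segment is *i.
Position 3: Devatic has g, Irbela has k. Irbela preserves k here (none of its changes turn any other segment into k), so the proto-segment is *k.
Position 2: Devatic has a, Irbela has o. Devatic preserves a here (none of its changes turn any other segment into a), so the proto-segment is *a.
Verify the candidate proto-form against each daughter:
Devatic: *yakibel > yakebel > yagebel  (by vowel merger, intervocalic voicing)
Irbela: *yakibel
  yakibel → zakibel   [unconditioned shift]
  zakibel → zokibel   [vowel merger]
  zokibel (rule 3 does not apply)
  giving Irbela zokibel.
No other proto-form is consistent with every reflex, so the reconstruction is *yakibel.

*yakibel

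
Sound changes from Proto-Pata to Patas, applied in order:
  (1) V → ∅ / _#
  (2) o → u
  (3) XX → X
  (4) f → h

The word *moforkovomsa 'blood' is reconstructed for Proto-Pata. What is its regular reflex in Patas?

Patas: *moforkovomsa > moforkovoms > mufurkuvums > muhurkuvums  (by apocope, vowel merger, unconditioned shift)

muhurkuvums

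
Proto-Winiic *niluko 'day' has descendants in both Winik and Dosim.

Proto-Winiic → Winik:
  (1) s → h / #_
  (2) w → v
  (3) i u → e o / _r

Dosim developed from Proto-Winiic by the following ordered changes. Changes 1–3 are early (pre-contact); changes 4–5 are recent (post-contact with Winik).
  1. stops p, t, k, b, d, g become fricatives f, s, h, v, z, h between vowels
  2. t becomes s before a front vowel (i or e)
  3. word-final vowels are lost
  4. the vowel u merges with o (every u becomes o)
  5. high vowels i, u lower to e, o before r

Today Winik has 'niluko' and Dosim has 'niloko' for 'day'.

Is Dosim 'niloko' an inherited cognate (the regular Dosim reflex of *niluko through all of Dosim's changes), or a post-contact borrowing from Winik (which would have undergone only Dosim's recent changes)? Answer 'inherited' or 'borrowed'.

borrowed

If inherited, *niluko would pass through all of Dosim's changes:
Dosim: *niluko > niluho > niluh > niloh  (by intervocalic lenition, apocope, vowel merger)
If borrowed from Winik 'niluko' after the early changes, it would undergo only the recent ones:
  rule 4 (vowel merger): niluko → niloko
  rule 5 (pre-rhotic lowering): no change (niloko)
  ⇒ as a loan: niloko
Dosim 'niloko' matches the loan outcome 'niloko', not the inherited 'niloh' — it skipped the early Dosim changes, so it was borrowed from Winik.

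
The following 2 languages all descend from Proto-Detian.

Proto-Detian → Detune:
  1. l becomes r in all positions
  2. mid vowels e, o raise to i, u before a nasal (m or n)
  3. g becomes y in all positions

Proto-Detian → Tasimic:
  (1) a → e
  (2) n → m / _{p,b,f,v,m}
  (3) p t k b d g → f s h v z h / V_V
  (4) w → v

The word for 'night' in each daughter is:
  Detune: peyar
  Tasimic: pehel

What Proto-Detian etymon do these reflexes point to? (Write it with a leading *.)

*pegal

Position 3: Detune has y, Tasimic has h. Taking the neighbouring segments as reconstructed: Detune y could go back to *g or *y; Tasimic h could go back to *k or *g or *h — the one source consistent with every daughter is *g.
Position 5: Detune has r, Tasimic has l. Tasimic preserves l here (none of its changes turn any other segment into l), so the proto-segment is *l.
Verify the candidate proto-form against each daughter:
Detune: start from *pegal.
  rule 1 (unconditioned shift): pegal → pegar
  rule 2: no change — pegar
  rule 3 (unconditioned shift): pegar → peyar
  ⇒ Detune peyar
Tasimic: start from *pegal.
  rule 1 (vowel merger): pegal → pegel
  rule 2: no change — pegel
  rule 3 (intervocalic lenition): pegel → pehel
  rule 4: no change — pehel
  ⇒ Tasimic pehel
No other proto-form is consistent with every reflex, so the reconstruction is *pegal.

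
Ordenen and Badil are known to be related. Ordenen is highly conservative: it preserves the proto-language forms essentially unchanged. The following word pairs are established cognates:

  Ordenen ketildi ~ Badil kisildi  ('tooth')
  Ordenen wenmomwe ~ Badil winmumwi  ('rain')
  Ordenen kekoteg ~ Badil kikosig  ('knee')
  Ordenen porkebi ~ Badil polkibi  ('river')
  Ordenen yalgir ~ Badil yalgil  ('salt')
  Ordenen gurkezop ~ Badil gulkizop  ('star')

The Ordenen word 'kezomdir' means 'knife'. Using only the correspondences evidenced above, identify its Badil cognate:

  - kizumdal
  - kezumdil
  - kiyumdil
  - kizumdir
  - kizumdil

ketildi ~ kisildi, kekoteg ~ kikosig — Ordenen e corresponds to Badil i after a consonant, before a consonant other than r, m, n, p, b, f, v.
wenmomwe ~ winmumwi — Ordenen o corresponds to Badil u after a consonant, before a nasal.
yalgir ~ yalgil — Ordenen r corresponds to Badil l word-finally.
Applying these to Ordenen 'kezomdir':
  kezomdir → kizomdir   (e→i after a consonant, before a consonant other than r, m, n, p, b, f, v)
  kizomdir → kizumdir   (o→u after a consonant, before a nasal)
  kizumdir → kizumdil   (r→l word-finally)
So the Badil cognate is 'kizumdil'.

kizumdil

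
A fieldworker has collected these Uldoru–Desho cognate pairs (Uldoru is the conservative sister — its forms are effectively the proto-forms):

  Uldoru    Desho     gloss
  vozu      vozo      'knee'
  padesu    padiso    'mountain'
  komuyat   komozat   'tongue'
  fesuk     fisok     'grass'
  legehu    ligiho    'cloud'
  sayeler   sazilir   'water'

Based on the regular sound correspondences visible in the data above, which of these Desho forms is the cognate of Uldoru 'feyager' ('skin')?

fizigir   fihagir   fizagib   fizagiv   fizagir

fizagir

padesu ~ padiso, fesuk ~ fisok — Uldoru e corresponds to Desho i after a consonant, before a consonant other than r, m, n, p, b, f, v.
komuyat ~ komozat — Uldoru y corresponds to Desho z between vowels (before a back vowel).
sayeler ~ sazilir — Uldoru e corresponds to Desho i after a consonant, before r.
Applying these to Uldoru 'feyager':
  feyager → fiyager   (e→i after a consonant, before a consonant other than r, m, n, p, b, f, v)
  fiyager → fizager   (y→z between vowels (before a back vowel))
  fizager → fizagir   (e→i after a consonant, before r)
So the Desho cognate is 'fizagir'.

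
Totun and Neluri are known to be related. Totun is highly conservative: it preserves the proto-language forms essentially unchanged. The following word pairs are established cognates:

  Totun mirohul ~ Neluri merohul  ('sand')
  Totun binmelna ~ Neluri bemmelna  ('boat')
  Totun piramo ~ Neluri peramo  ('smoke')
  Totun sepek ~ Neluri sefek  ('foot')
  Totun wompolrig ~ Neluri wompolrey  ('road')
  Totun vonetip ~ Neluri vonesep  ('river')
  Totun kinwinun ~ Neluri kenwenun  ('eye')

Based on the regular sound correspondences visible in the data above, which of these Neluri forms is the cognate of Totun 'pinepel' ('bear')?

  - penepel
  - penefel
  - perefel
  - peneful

penefel

binmelna ~ bemmelna, kinwinun ~ kenwenun — Totun i corresponds to Neluri e after a consonant, before a nasal.
sepek ~ sefek — Totun p corresponds to Neluri f between vowels (before a front vowel).
Applying these to Totun 'pinepel':
  pinepel → penepel   (i→e after a consonant, before a nasal)
  penepel → penefel   (p→f between vowels (before a front vowel))
So the Neluri cognate is 'penefel'.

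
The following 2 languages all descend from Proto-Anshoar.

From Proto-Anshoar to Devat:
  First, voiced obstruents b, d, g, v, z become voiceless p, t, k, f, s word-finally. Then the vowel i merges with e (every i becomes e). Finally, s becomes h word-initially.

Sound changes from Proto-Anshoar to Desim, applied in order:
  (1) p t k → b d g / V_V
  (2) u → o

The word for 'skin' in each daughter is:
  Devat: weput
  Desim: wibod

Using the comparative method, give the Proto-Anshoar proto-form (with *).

Position 3: Devat has p, Desim has b. Taking the neighbouring segments as reconstructed: Devat p can only go back to *p; Desim b could go back to *p or *b — the one source consistent with every daughter is *p.
Position 4: Devat has u, Desim has o. Devat preserves u here (none of its changes turn any other segment into u), so the proto-segment is *u.
Continuing position by position gives *wipud; check it forward:
Devat: start from *wipud.
  rule 1 (final devoicing): wipud → wiput
  rule 2 (vowel merger): wiput → weput
  rule 3: no change — weput
  ⇒ Devat weput
Desim: *wipud > wibud > wibod  (by intervocalic voicing, vowel merger)
No other proto-form is consistent with every reflex, so the reconstruction is *wipud.

*wipud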